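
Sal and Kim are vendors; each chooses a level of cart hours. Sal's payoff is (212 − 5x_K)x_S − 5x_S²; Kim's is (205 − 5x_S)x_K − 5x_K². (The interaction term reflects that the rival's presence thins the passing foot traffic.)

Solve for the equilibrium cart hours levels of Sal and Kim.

14.6, 13.2

Expanding Sal's payoff: 212x_S − 5x_Kx_S − 5x_S².
∂π/∂x_S = 212 − 5x_K − 10x_S = 0, so x_S = 21.2 − 0.5x_K.
Likewise for Kim: x_K = 20.5 − 0.5x_S.
Solving the two reaction functions simultaneously: (1 − (−0.5)(−0.5))x_S = 21.2 − 0.5·20.5, so 0.75x_S = 10.95 and x_S = 14.6.
Then x_K = 20.5 − 0.5·14.6 = 13.2.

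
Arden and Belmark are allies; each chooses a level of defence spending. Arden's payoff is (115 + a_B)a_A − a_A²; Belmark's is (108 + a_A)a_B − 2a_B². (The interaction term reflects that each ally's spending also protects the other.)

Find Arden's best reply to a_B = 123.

119

Expanding Arden's payoff: 115a_A + a_Ba_A − a_A².
∂π/∂a_A = 115 + a_B − 2a_A = 0, so a_A = 57.5 + 0.5a_B.
At a_B = 123: a_A = 57.5 + 0.5·123 = 119.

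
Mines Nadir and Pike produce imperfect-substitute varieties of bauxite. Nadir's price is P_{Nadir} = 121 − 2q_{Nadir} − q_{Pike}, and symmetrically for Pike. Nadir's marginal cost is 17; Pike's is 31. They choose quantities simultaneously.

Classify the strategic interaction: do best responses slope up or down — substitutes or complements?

strategic substitutes

Mine Nadir's profit: π = q_{Nadir}(121 − 2q_{Nadir} − q_{Pike}) − 17q_{Nadir}.
∂π/∂q_{Nadir} = 104 − 4q_{Nadir} − q_{Pike} = 0 ⇒ q_{Nadir} = 26 − 0.25q_{Pike}.
The best-response slope dq_{Nadir}/dq_{Pike} = −0.25 < 0: the reaction function is downward-sloping, so the choices are strategic substitutes.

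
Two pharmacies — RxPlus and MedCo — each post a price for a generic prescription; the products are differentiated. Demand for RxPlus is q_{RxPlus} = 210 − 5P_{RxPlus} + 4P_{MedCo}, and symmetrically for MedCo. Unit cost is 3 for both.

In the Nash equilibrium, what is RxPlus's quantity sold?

172.5

RxPlus's profit: π = (P_{RxPlus} − 3)(210 − 5P_{RxPlus} + 4P_{MedCo}).
∂π/∂P_{RxPlus} = 225 − 10P_{RxPlus} + 4P_{MedCo} = 0 ⇒ P_{RxPlus} = 22.5 + 0.4P_{MedCo}.
The game is symmetric, so in equilibrium P_{MedCo} = P_{RxPlus}: the reaction function gives 0.6P_{RxPlus} = 22.5, hence P_{RxPlus} = 37.5.
q_{RxPlus} = 210 − 5·37.5 + 4·37.5 = 172.5.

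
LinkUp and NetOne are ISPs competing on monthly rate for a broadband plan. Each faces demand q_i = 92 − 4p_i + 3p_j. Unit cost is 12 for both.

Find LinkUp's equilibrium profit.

1024

LinkUp's profit: π = (p_{LinkUp} − 12)(92 − 4p_{LinkUp} + 3p_{NetOne}).
∂π/∂p_{LinkUp} = 140 − 8p_{LinkUp} + 3p_{NetOne} = 0 ⇒ p_{LinkUp} = 17.5 + 0.375p_{NetOne}.
The game is symmetric, so in equilibrium p_{NetOne} = p_{LinkUp}: the reaction function gives 0.625p_{LinkUp} = 17.5, hence p_{LinkUp} = 28.
q_{LinkUp} = 92 − 4·28 + 3·28 = 64.
Profit = (28 − 12)·64 = 1024.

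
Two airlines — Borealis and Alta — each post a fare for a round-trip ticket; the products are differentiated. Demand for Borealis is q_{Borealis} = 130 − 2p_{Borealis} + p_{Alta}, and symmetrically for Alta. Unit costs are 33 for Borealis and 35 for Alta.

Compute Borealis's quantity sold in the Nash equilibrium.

65.2

Borealis's profit: π = (p_{Borealis} − 33)(130 − 2p_{Borealis} + p_{Alta}).
∂π/∂p_{Borealis} = 196 − 4p_{Borealis} + p_{Alta} = 0 ⇒ p_{Borealis} = 49 + 0.25p_{Alta}.
Similarly p_{Alta} = 50 + 0.25p_{Borealis}.
Solving the two reaction functions simultaneously: (1 − (0.25)(0.25))p_{Borealis} = 49 + 0.25·50, so 0.9375p_{Borealis} = 61.5 and p_{Borealis} = 65.6.
Then p_{Alta} = 50 + 0.25·65.6 = 66.4.
q_{Borealis} = 130 − 2·65.6 + 66.4 = 65.2.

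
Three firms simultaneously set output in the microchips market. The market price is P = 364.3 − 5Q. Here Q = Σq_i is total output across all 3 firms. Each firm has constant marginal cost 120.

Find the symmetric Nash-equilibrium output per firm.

12.215

A representative firm's profit is π_i = q_i(364.3 − 5Q) − 120q_i, with Q = q_i + Σ_{j≠i} q_j.
First-order condition: 244.3 − 10q_i − 5Σ_{j≠i} q_j = 0.
With identical firms, set every q_j = q: then 244.3 − 10q − 10q = 0, i.e. q = 244.3/20 = 12.215.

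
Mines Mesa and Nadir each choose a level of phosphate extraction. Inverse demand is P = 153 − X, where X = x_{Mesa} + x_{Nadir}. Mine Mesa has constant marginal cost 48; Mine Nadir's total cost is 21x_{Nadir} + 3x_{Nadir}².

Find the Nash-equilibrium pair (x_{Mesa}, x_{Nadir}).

47.2, 10.6

Mine Mesa's profit: π = x_{Mesa}(153 − (x_{Mesa} + x_{Nadir})) − 48x_{Mesa}.
∂π/∂x_{Mesa} = 105 − 2x_{Mesa} − x_{Nadir} = 0, so x_{Mesa} = 52.5 − 0.5x_{Nadir}.
For Nadir: ∂π/∂x_{Nadir} = 132 − 8x_{Nadir} − x_{Mesa} = 0 ⇒ x_{Nadir} = 16.5 − 0.125x_{Mesa}.
Solving the two reaction functions simultaneously: (1 − (−0.5)(−0.125))x_{Mesa} = 52.5 − 0.5·16.5, so 0.9375x_{Mesa} = 44.25 and x_{Mesa} = 47.2.
Then x_{Nadir} = 16.5 − 0.125·47.2 = 10.6.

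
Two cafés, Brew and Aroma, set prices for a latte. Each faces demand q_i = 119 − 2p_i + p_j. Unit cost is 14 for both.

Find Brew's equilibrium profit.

2450

Brew's profit: π = (p_{Brew} − 14)(119 − 2p_{Brew} + p_{Aroma}).
∂π/∂p_{Brew} = 147 − 4p_{Brew} + p_{Aroma} = 0 ⇒ p_{Brew} = 36.75 + 0.25p_{Aroma}.
The game is symmetric, so in equilibrium p_{Aroma} = p_{Brew}: the reaction function gives 0.75p_{Brew} = 36.75, hence p_{Brew} = 49.
q_{Brew} = 119 − 2·49 + 49 = 70.
Profit = (49 − 14)·70 = 2450.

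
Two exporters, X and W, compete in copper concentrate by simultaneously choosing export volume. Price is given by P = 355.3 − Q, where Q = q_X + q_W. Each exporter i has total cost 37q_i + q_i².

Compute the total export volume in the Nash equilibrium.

Exporter X's profit: π = q_X(355.3 − (q_X + q_W)) − 37q_X − q_X².
∂π/∂q_X = 318.3 − 4q_X − q_W = 0, so q_X = 79.575 − 0.25q_W.
The game is symmetric, so in equilibrium q_W = q_X: the reaction function gives 1.25q_X = 79.575, hence q_X = 63.66.
Total export volume: 63.66 + 63.66 = 127.32.

127.32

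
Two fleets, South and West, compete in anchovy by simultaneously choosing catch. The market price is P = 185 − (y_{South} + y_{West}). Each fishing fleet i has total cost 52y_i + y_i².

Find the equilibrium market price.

Fishing fleet South's profit: π = y_{South}(185 − (y_{South} + y_{West})) − 52y_{South} − y_{South}².
∂π/∂y_{South} = 133 − 4y_{South} − y_{West} = 0, so y_{South} = 33.25 − 0.25y_{West}.
By symmetry y_{West} = y_{South}; substituting into the reaction function, 1.25y_{South} = 33.25 and y_{South} = 26.6.
Equilibrium price: P = 185 − 53.2 = 131.8.

131.8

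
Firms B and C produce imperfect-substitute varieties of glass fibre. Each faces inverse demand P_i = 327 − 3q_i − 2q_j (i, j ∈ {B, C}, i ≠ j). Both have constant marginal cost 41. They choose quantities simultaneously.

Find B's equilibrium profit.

Firm B's profit: π = q_B(327 − 3q_B − 2q_C) − 41q_B.
∂π/∂q_B = 286 − 6q_B − 2q_C = 0 ⇒ q_B = 143/3 − (1/3)q_C.
Setting q_B = q_C in the reaction function: q_B = 143/3 − (1/3)q_B, so q_B = (143/3) / (4/3) = 35.75.
P_B = 327 − 3·35.75 − 2·35.75 = 148.25.
Profit = (148.25 − 41)·35.75 = 3834.1875.

3834.1875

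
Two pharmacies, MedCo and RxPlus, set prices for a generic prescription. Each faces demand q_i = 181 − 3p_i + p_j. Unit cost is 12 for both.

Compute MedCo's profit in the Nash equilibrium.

2957.88

MedCo's profit: π = (p_{MedCo} − 12)(181 − 3p_{MedCo} + p_{RxPlus}).
∂π/∂p_{MedCo} = 217 − 6p_{MedCo} + p_{RxPlus} = 0 ⇒ p_{MedCo} = 217/6 + (1/6)p_{RxPlus}.
The game is symmetric, so in equilibrium p_{RxPlus} = p_{MedCo}: the reaction function gives (5/6)p_{MedCo} = 217/6, hence p_{MedCo} = 43.4.
q_{MedCo} = 181 − 3·43.4 + 43.4 = 94.2.
Profit = (43.4 − 12)·94.2 = 2957.88.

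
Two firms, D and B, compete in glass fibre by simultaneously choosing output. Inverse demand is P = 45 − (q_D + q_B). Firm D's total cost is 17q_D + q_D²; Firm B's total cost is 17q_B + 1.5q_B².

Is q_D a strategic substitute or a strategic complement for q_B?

strategic substitutes

Firm D's profit: π = q_D(45 − (q_D + q_B)) − 17q_D − q_D².
∂π/∂q_D = 28 − 4q_D − q_B = 0, so q_D = 7 − 0.25q_B.
The best-response slope dq_D/dq_B = −0.25 < 0: the reaction function is downward-sloping, so the choices are strategic substitutes.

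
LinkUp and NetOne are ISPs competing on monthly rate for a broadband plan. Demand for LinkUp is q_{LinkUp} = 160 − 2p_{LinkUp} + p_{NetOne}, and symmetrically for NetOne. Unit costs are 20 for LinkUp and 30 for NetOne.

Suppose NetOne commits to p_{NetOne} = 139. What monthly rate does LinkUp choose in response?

LinkUp's profit: π = (p_{LinkUp} − 20)(160 − 2p_{LinkUp} + p_{NetOne}).
∂π/∂p_{LinkUp} = 200 − 4p_{LinkUp} + p_{NetOne} = 0 ⇒ p_{LinkUp} = 50 + 0.25p_{NetOne}.
At p_{NetOne} = 139: p_{LinkUp} = 50 + 0.25·139 = 84.75.

84.75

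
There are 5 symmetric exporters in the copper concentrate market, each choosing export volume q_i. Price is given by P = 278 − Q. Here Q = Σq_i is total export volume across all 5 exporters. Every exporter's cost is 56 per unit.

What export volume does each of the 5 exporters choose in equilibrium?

37

A representative exporter's profit is π_i = q_i(278 − Q) − 56q_i, with Q = q_i + Σ_{j≠i} q_j.
First-order condition: 222 − 2q_i − Σ_{j≠i} q_j = 0.
In a symmetric equilibrium every exporter chooses the same q, so Σ_{j≠i} q_j = 4q. The condition becomes 222 − 6q = 0, giving q = 222/6 = 37.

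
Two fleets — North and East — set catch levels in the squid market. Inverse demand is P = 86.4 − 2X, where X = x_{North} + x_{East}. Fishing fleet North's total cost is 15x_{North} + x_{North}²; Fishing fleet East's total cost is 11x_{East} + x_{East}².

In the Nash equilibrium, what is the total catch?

18.35

Fishing fleet North's profit: π = x_{North}(86.4 − 2(x_{North} + x_{East})) − 15x_{North} − x_{North}².
∂π/∂x_{North} = 71.4 − 6x_{North} − 2x_{East} = 0, so x_{North} = 11.9 − (1/3)x_{East}.
By the same steps for East: x_{East} = 377/30 − (1/3)x_{North}.
Substituting the second reaction function into the first: x_{North} = 11.9 − (1/3)(377/30 − (1/3)x_{North}), which gives (8/9)x_{North} = 347/45 ⇒ x_{North} = 8.675.
Then x_{East} = 377/30 − (1/3)·8.675 = 9.675.
Total catch: 8.675 + 9.675 = 18.35.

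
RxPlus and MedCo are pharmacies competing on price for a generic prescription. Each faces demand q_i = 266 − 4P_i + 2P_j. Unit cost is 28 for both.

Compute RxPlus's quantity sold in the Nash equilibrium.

RxPlus's profit: π = (P_{RxPlus} − 28)(266 − 4P_{RxPlus} + 2P_{MedCo}).
∂π/∂P_{RxPlus} = 378 − 8P_{RxPlus} + 2P_{MedCo} = 0 ⇒ P_{RxPlus} = 47.25 + 0.25P_{MedCo}.
Setting P_{RxPlus} = P_{MedCo} in the reaction function: P_{RxPlus} = 47.25 + 0.25P_{RxPlus}, so P_{RxPlus} = 47.25 / 0.75 = 63.
q_{RxPlus} = 266 − 4·63 + 2·63 = 140.

140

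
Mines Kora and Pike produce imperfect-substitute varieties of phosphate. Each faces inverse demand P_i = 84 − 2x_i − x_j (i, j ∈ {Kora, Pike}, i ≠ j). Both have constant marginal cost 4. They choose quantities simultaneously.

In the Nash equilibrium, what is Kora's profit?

512

Mine Kora's profit: π = x_{Kora}(84 − 2x_{Kora} − x_{Pike}) − 4x_{Kora}.
∂π/∂x_{Kora} = 80 − 4x_{Kora} − x_{Pike} = 0 ⇒ x_{Kora} = 20 − 0.25x_{Pike}.
Setting x_{Kora} = x_{Pike} in the reaction function: x_{Kora} = 20 − 0.25x_{Kora}, so x_{Kora} = 20 / 1.25 = 16.
P_{Kora} = 84 − 2·16 − 16 = 36.
Profit = (36 − 4)·16 = 512.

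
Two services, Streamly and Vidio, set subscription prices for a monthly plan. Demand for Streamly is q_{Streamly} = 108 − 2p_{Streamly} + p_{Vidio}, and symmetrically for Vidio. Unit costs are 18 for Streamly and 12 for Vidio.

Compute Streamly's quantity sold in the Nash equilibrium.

Streamly's profit: π = (p_{Streamly} − 18)(108 − 2p_{Streamly} + p_{Vidio}).
∂π/∂p_{Streamly} = 144 − 4p_{Streamly} + p_{Vidio} = 0 ⇒ p_{Streamly} = 36 + 0.25p_{Vidio}.
Similarly p_{Vidio} = 33 + 0.25p_{Streamly}.
Solving the two reaction functions simultaneously: (1 − (0.25)(0.25))p_{Streamly} = 36 + 0.25·33, so 0.9375p_{Streamly} = 44.25 and p_{Streamly} = 47.2.
Then p_{Vidio} = 33 + 0.25·47.2 = 44.8.
q_{Streamly} = 108 − 2·47.2 + 44.8 = 58.4.

58.4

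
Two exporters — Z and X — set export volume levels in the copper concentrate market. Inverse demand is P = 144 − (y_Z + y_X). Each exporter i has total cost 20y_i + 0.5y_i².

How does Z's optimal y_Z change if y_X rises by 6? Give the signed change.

-2

Exporter Z's profit: π = y_Z(144 − (y_Z + y_X)) − 20y_Z − 0.5y_Z².
∂π/∂y_Z = 124 − 3y_Z − y_X = 0, so y_Z = 124/3 − (1/3)y_X.
The reaction-function slope is −1/3, so a 6-unit rise in y_X moves y_Z by −1/3 × 6 = −2. Z's best response falls — the actions are strategic substitutes.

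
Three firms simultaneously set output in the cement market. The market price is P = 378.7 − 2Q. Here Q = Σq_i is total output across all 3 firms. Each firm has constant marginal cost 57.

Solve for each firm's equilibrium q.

40.2125

A representative firm's profit is π_i = q_i(378.7 − 2Q) − 57q_i, with Q = q_i + Σ_{j≠i} q_j.
First-order condition: 321.7 − 4q_i − 2Σ_{j≠i} q_j = 0.
In a symmetric equilibrium every firm chooses the same q, so Σ_{j≠i} q_j = 2q. The condition becomes 321.7 − 8q = 0, giving q = 321.7/8 = 40.2125.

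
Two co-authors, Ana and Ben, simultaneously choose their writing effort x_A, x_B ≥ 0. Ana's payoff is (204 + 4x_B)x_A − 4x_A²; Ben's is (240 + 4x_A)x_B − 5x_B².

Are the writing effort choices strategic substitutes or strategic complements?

Expanding Ana's payoff: 204x_A + 4x_Bx_A − 4x_A².
∂π/∂x_A = 204 + 4x_B − 8x_A = 0, so x_A = 25.5 + 0.5x_B.
The best-response slope dx_A/dx_B = 0.5 > 0: the reaction function is upward-sloping, so the choices are strategic complements.

strategic complements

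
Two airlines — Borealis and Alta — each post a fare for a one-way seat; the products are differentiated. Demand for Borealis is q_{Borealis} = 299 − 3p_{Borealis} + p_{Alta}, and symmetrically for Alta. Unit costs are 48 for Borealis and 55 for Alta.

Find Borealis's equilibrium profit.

Borealis's profit: π = (p_{Borealis} − 48)(299 − 3p_{Borealis} + p_{Alta}).
∂π/∂p_{Borealis} = 443 − 6p_{Borealis} + p_{Alta} = 0 ⇒ p_{Borealis} = 443/6 + (1/6)p_{Alta}.
Similarly p_{Alta} = 232/3 + (1/6)p_{Borealis}.
Plugging p_{Alta} into Borealis's best response: p_{Borealis} = 443/6 + (1/6)(232/3 + (1/6)p_{Borealis}) ⇒ (35/36)p_{Borealis} = 1561/18, so p_{Borealis} = 89.2.
Then p_{Alta} = 232/3 + (1/6)·89.2 = 92.2.
q_{Borealis} = 299 − 3·89.2 + 92.2 = 123.6.
Profit = (89.2 − 48)·123.6 = 5092.32.

5092.32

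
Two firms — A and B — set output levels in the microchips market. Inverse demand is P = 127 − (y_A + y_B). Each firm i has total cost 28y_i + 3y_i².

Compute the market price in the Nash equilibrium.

Firm A's profit: π = y_A(127 − (y_A + y_B)) − 28y_A − 3y_A².
∂π/∂y_A = 99 − 8y_A − y_B = 0, so y_A = 12.375 − 0.125y_B.
The game is symmetric, so in equilibrium y_B = y_A: the reaction function gives 1.125y_A = 12.375, hence y_A = 11.
Equilibrium price: P = 127 − 22 = 105.

105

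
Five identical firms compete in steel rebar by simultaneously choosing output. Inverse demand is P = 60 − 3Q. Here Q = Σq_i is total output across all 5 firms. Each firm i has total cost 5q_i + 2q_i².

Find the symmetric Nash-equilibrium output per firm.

2.5

A representative firm's profit is π_i = q_i(60 − 3Q) − 5q_i − 2q_i², with Q = q_i + Σ_{j≠i} q_j.
First-order condition: 55 − 10q_i − 3Σ_{j≠i} q_j = 0.
In a symmetric equilibrium every firm chooses the same q, so Σ_{j≠i} q_j = 4q. The condition becomes 55 − 22q = 0, giving q = 55/22 = 2.5.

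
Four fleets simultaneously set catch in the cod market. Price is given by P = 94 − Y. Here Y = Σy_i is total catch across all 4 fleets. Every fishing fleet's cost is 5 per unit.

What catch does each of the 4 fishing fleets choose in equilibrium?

17.8

A representative fishing fleet's profit is π_i = y_i(94 − Y) − 5y_i, with Y = y_i + Σ_{j≠i} y_j.
First-order condition: 89 − 2y_i − Σ_{j≠i} y_j = 0.
With identical fishing fleets, set every y_j = y: then 89 − 2y − 3y = 0, i.e. y = 89/5 = 17.8.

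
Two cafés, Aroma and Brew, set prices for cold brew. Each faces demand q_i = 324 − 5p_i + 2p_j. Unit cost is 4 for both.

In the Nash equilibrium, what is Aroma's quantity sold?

195

Aroma's profit: π = (p_{Aroma} − 4)(324 − 5p_{Aroma} + 2p_{Brew}).
∂π/∂p_{Aroma} = 344 − 10p_{Aroma} + 2p_{Brew} = 0 ⇒ p_{Aroma} = 34.4 + 0.2p_{Brew}.
By symmetry p_{Brew} = p_{Aroma}; substituting into the reaction function, 0.8p_{Aroma} = 34.4 and p_{Aroma} = 43.
q_{Aroma} = 324 − 5·43 + 2·43 = 195.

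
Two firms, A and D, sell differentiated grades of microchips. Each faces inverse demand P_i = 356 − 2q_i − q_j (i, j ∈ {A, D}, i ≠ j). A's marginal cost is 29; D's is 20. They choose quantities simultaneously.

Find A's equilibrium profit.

Firm A's profit: π = q_A(356 − 2q_A − q_D) − 29q_A.
∂π/∂q_A = 327 − 4q_A − q_D = 0 ⇒ q_A = 81.75 − 0.25q_D.
Similarly q_D = 84 − 0.25q_A.
Substituting the second reaction function into the first: q_A = 81.75 − 0.25(84 − 0.25q_A), which gives 0.9375q_A = 60.75 ⇒ q_A = 64.8.
Then q_D = 84 − 0.25·64.8 = 67.8.
P_A = 356 − 2·64.8 − 67.8 = 158.6.
Profit = (158.6 − 29)·64.8 = 8398.08.

8398.08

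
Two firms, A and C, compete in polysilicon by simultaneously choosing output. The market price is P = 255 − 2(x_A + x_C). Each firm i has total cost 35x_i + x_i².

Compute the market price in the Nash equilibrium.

145

Firm A's profit: π = x_A(255 − 2(x_A + x_C)) − 35x_A − x_A².
∂π/∂x_A = 220 − 6x_A − 2x_C = 0, so x_A = 110/3 − (1/3)x_C.
The game is symmetric, so in equilibrium x_C = x_A: the reaction function gives (4/3)x_A = 110/3, hence x_A = 27.5.
Equilibrium price: P = 255 − 2·55 = 145.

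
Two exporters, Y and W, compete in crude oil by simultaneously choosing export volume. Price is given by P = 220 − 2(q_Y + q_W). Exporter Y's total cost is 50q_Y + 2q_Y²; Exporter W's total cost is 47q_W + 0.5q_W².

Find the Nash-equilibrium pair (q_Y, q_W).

Exporter Y's profit: π = q_Y(220 − 2(q_Y + q_W)) − 50q_Y − 2q_Y².
∂π/∂q_Y = 170 − 8q_Y − 2q_W = 0, so q_Y = 21.25 − 0.25q_W.
For W: ∂π/∂q_W = 173 − 5q_W − 2q_Y = 0 ⇒ q_W = 34.6 − 0.4q_Y.
Solving the two reaction functions simultaneously: (1 − (−0.25)(−0.4))q_Y = 21.25 − 0.25·34.6, so 0.9q_Y = 12.6 and q_Y = 14.
Then q_W = 34.6 − 0.4·14 = 29.

14, 29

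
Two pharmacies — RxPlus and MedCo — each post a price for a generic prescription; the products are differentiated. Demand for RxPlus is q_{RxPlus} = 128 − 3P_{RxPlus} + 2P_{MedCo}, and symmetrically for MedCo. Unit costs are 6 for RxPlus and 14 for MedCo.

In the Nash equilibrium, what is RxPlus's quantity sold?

96

RxPlus's profit: π = (P_{RxPlus} − 6)(128 − 3P_{RxPlus} + 2P_{MedCo}).
∂π/∂P_{RxPlus} = 146 − 6P_{RxPlus} + 2P_{MedCo} = 0 ⇒ P_{RxPlus} = 73/3 + (1/3)P_{MedCo}.
Similarly P_{MedCo} = 85/3 + (1/3)P_{RxPlus}.
Plugging P_{MedCo} into RxPlus's best response: P_{RxPlus} = 73/3 + (1/3)(85/3 + (1/3)P_{RxPlus}) ⇒ (8/9)P_{RxPlus} = 304/9, so P_{RxPlus} = 38.
Then P_{MedCo} = 85/3 + (1/3)·38 = 41.
q_{RxPlus} = 128 − 3·38 + 2·41 = 96.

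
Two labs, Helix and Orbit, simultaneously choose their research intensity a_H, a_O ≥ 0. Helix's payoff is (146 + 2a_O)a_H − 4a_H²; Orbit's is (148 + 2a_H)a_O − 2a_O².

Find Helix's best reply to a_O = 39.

Expanding Helix's payoff: 146a_H + 2a_Oa_H − 4a_H².
∂π/∂a_H = 146 + 2a_O − 8a_H = 0, so a_H = 18.25 + 0.25a_O.
At a_O = 39: a_H = 18.25 + 0.25·39 = 28.

28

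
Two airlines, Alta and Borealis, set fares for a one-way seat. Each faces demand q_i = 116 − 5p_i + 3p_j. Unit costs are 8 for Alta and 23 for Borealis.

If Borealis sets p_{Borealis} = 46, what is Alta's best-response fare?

Alta's profit: π = (p_{Alta} − 8)(116 − 5p_{Alta} + 3p_{Borealis}).
∂π/∂p_{Alta} = 156 − 10p_{Alta} + 3p_{Borealis} = 0 ⇒ p_{Alta} = 15.6 + 0.3p_{Borealis}.
At p_{Borealis} = 46: p_{Alta} = 15.6 + 0.3·46 = 29.4.

29.4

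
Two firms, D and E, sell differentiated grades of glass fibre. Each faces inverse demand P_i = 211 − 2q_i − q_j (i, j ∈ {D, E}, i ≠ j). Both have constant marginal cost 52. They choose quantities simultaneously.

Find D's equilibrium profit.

2022.48

Firm D's profit: π = q_D(211 − 2q_D − q_E) − 52q_D.
∂π/∂q_D = 159 − 4q_D − q_E = 0 ⇒ q_D = 39.75 − 0.25q_E.
Setting q_D = q_E in the reaction function: q_D = 39.75 − 0.25q_D, so q_D = 39.75 / 1.25 = 31.8.
P_D = 211 − 2·31.8 − 31.8 = 115.6.
Profit = (115.6 − 52)·31.8 = 2022.48.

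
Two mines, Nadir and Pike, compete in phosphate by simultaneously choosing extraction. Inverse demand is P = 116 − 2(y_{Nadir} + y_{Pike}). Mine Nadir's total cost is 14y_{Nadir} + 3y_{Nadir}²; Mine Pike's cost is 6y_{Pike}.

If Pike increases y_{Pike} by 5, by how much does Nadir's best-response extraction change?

-1

Mine Nadir's profit: π = y_{Nadir}(116 − 2(y_{Nadir} + y_{Pike})) − 14y_{Nadir} − 3y_{Nadir}².
∂π/∂y_{Nadir} = 102 − 10y_{Nadir} − 2y_{Pike} = 0, so y_{Nadir} = 10.2 − 0.2y_{Pike}.
The reaction-function slope is −0.2, so a 5-unit rise in y_{Pike} moves y_{Nadir} by −0.2 × 5 = −1. Nadir's best response falls — the actions are strategic substitutes.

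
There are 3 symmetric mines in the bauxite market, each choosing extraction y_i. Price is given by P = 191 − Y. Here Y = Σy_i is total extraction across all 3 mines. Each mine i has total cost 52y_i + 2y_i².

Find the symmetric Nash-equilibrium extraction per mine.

A representative mine's profit is π_i = y_i(191 − Y) − 52y_i − 2y_i², with Y = y_i + Σ_{j≠i} y_j.
First-order condition: 139 − 6y_i − Σ_{j≠i} y_j = 0.
Imposing symmetry (y_j = y for all j) turns Σ_{j≠i} y_j into 2y, so 139 = 8y and y = 17.375.

17.375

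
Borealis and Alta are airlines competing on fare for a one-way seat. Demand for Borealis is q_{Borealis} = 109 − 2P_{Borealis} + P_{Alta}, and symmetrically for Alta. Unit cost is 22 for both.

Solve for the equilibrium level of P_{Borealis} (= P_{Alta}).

Borealis's profit: π = (P_{Borealis} − 22)(109 − 2P_{Borealis} + P_{Alta}).
∂π/∂P_{Borealis} = 153 − 4P_{Borealis} + P_{Alta} = 0 ⇒ P_{Borealis} = 38.25 + 0.25P_{Alta}.
Setting P_{Borealis} = P_{Alta} in the reaction function: P_{Borealis} = 38.25 + 0.25P_{Borealis}, so P_{Borealis} = 38.25 / 0.75 = 51.

51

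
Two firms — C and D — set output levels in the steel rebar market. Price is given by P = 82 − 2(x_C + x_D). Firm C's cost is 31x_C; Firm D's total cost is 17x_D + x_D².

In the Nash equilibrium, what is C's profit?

Firm C's profit: π = x_C(82 − 2(x_C + x_D)) − 31x_C.
∂π/∂x_C = 51 − 4x_C − 2x_D = 0, so x_C = 12.75 − 0.5x_D.
For D: ∂π/∂x_D = 65 − 6x_D − 2x_C = 0 ⇒ x_D = 65/6 − (1/3)x_C.
Substituting the second reaction function into the first: x_C = 12.75 − 0.5(65/6 − (1/3)x_C), which gives (5/6)x_C = 22/3 ⇒ x_C = 8.8.
Then x_D = 65/6 − (1/3)·8.8 = 7.9.
Price P = 82 − 2·16.7 = 48.6.
C's profit: (48.6 − 31)·8.8 = 154.88.

154.88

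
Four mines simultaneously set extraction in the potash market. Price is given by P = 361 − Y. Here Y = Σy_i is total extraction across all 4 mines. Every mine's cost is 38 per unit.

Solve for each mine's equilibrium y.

64.6

A representative mine's profit is π_i = y_i(361 − Y) − 38y_i, with Y = y_i + Σ_{j≠i} y_j.
First-order condition: 323 − 2y_i − Σ_{j≠i} y_j = 0.
Imposing symmetry (y_j = y for all j) turns Σ_{j≠i} y_j into 3y, so 323 = 5y and y = 64.6.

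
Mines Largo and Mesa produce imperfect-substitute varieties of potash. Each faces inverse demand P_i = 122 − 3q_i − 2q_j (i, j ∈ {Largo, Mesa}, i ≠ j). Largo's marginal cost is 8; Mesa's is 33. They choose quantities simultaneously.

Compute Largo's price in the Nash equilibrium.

Mine Largo's profit: π = q_{Largo}(122 − 3q_{Largo} − 2q_{Mesa}) − 8q_{Largo}.
∂π/∂q_{Largo} = 114 − 6q_{Largo} − 2q_{Mesa} = 0 ⇒ q_{Largo} = 19 − (1/3)q_{Mesa}.
Similarly q_{Mesa} = 89/6 − (1/3)q_{Largo}.
Substituting the second reaction function into the first: q_{Largo} = 19 − (1/3)(89/6 − (1/3)q_{Largo}), which gives (8/9)q_{Largo} = 253/18 ⇒ q_{Largo} = 15.8125.
Then q_{Mesa} = 89/6 − (1/3)·15.8125 = 9.5625.
P_{Largo} = 122 − 3·15.8125 − 2·9.5625 = 55.4375.

55.4375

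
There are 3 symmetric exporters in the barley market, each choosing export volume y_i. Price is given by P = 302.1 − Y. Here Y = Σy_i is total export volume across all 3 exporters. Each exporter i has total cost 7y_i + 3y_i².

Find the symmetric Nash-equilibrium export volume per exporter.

29.51

A representative exporter's profit is π_i = y_i(302.1 − Y) − 7y_i − 3y_i², with Y = y_i + Σ_{j≠i} y_j.
First-order condition: 295.1 − 8y_i − Σ_{j≠i} y_j = 0.
Imposing symmetry (y_j = y for all j) turns Σ_{j≠i} y_j into 2y, so 295.1 = 10y and y = 29.51.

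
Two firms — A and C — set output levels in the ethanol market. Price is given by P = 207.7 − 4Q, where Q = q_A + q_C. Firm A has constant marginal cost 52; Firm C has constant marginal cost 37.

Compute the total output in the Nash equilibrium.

27.2

Firm A's profit: π = q_A(207.7 − 4(q_A + q_C)) − 52q_A.
∂π/∂q_A = 155.7 − 8q_A − 4q_C = 0, so q_A = 19.4625 − 0.5q_C.
By the same steps for C: q_C = 21.3375 − 0.5q_A.
Plugging q_C into A's best response: q_A = 19.4625 − 0.5(21.3375 − 0.5q_A) ⇒ 0.75q_A = 1407/160, so q_A = 11.725.
Then q_C = 21.3375 − 0.5·11.725 = 15.475.
Total output: 11.725 + 15.475 = 27.2.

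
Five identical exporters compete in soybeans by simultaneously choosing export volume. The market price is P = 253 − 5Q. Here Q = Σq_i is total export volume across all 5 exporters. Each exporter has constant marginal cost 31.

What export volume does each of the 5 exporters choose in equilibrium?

7.4

A representative exporter's profit is π_i = q_i(253 − 5Q) − 31q_i, with Q = q_i + Σ_{j≠i} q_j.
First-order condition: 222 − 10q_i − 5Σ_{j≠i} q_j = 0.
Imposing symmetry (q_j = q for all j) turns Σ_{j≠i} q_j into 4q, so 222 = 30q and q = 7.4.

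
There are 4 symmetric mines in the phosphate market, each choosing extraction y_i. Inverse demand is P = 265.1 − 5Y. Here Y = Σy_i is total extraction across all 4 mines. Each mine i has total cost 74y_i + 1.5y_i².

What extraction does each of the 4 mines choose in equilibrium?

A representative mine's profit is π_i = y_i(265.1 − 5Y) − 74y_i − 1.5y_i², with Y = y_i + Σ_{j≠i} y_j.
First-order condition: 191.1 − 13y_i − 5Σ_{j≠i} y_j = 0.
With identical mines, set every y_j = y: then 191.1 − 13y − 15y = 0, i.e. y = 191.1/28 = 6.825.

6.825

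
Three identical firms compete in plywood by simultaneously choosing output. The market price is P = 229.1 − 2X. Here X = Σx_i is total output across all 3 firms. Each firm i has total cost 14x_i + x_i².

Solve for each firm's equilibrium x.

21.51

A representative firm's profit is π_i = x_i(229.1 − 2X) − 14x_i − x_i², with X = x_i + Σ_{j≠i} x_j.
First-order condition: 215.1 − 6x_i − 2Σ_{j≠i} x_j = 0.
Imposing symmetry (x_j = x for all j) turns Σ_{j≠i} x_j into 2x, so 215.1 = 10x and x = 21.51.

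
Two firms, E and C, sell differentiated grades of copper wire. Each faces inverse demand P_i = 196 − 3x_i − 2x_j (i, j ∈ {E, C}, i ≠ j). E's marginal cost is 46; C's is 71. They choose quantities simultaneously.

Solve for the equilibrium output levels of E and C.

Firm E's profit: π = x_E(196 − 3x_E − 2x_C) − 46x_E.
∂π/∂x_E = 150 − 6x_E − 2x_C = 0 ⇒ x_E = 25 − (1/3)x_C.
Similarly x_C = 125/6 − (1/3)x_E.
Plugging x_C into E's best response: x_E = 25 − (1/3)(125/6 − (1/3)x_E) ⇒ (8/9)x_E = 325/18, so x_E = 20.3125.
Then x_C = 125/6 − (1/3)·20.3125 = 14.0625.

20.3125, 14.0625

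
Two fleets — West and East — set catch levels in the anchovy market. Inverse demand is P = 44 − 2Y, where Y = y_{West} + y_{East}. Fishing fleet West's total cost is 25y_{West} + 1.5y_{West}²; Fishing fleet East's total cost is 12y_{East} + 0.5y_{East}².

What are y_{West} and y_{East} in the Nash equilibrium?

1, 6

Fishing fleet West's profit: π = y_{West}(44 − 2(y_{West} + y_{East})) − 25y_{West} − 1.5y_{West}².
∂π/∂y_{West} = 19 − 7y_{West} − 2y_{East} = 0, so y_{West} = 19/7 − (2/7)y_{East}.
For East: ∂π/∂y_{East} = 32 − 5y_{East} − 2y_{West} = 0 ⇒ y_{East} = 6.4 − 0.4y_{West}.
Solving the two reaction functions simultaneously: (1 − (−2/7)(−0.4))y_{West} = 19/7 − (2/7)·6.4, so (31/35)y_{West} = 31/35 and y_{West} = 1.
Then y_{East} = 6.4 − 0.4·1 = 6.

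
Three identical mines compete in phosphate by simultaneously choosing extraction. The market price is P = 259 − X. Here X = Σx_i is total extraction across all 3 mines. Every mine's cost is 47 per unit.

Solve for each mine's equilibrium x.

53

A representative mine's profit is π_i = x_i(259 − X) − 47x_i, with X = x_i + Σ_{j≠i} x_j.
First-order condition: 212 − 2x_i − Σ_{j≠i} x_j = 0.
In a symmetric equilibrium every mine chooses the same x, so Σ_{j≠i} x_j = 2x. The condition becomes 212 − 4x = 0, giving x = 212/4 = 53.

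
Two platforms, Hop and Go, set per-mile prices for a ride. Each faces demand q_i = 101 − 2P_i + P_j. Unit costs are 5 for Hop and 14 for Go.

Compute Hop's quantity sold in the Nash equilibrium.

Hop's profit: π = (P_{Hop} − 5)(101 − 2P_{Hop} + P_{Go}).
∂π/∂P_{Hop} = 111 − 4P_{Hop} + P_{Go} = 0 ⇒ P_{Hop} = 27.75 + 0.25P_{Go}.
Similarly P_{Go} = 32.25 + 0.25P_{Hop}.
Plugging P_{Go} into Hop's best response: P_{Hop} = 27.75 + 0.25(32.25 + 0.25P_{Hop}) ⇒ 0.9375P_{Hop} = 35.8125, so P_{Hop} = 38.2.
Then P_{Go} = 32.25 + 0.25·38.2 = 41.8.
q_{Hop} = 101 − 2·38.2 + 41.8 = 66.4.

66.4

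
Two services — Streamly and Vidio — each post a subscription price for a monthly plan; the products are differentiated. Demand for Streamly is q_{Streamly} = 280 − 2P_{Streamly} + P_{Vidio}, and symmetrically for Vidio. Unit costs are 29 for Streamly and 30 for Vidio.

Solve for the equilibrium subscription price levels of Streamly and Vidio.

Streamly's profit: π = (P_{Streamly} − 29)(280 − 2P_{Streamly} + P_{Vidio}).
∂π/∂P_{Streamly} = 338 − 4P_{Streamly} + P_{Vidio} = 0 ⇒ P_{Streamly} = 84.5 + 0.25P_{Vidio}.
Similarly P_{Vidio} = 85 + 0.25P_{Streamly}.
Solving the two reaction functions simultaneously: (1 − (0.25)(0.25))P_{Streamly} = 84.5 + 0.25·85, so 0.9375P_{Streamly} = 105.75 and P_{Streamly} = 112.8.
Then P_{Vidio} = 85 + 0.25·112.8 = 113.2.

112.8, 113.2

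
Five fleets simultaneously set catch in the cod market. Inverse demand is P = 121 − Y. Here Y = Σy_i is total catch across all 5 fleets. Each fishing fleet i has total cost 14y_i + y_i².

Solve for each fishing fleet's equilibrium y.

13.375

A representative fishing fleet's profit is π_i = y_i(121 − Y) − 14y_i − y_i², with Y = y_i + Σ_{j≠i} y_j.
First-order condition: 107 − 4y_i − Σ_{j≠i} y_j = 0.
Imposing symmetry (y_j = y for all j) turns Σ_{j≠i} y_j into 4y, so 107 = 8y and y = 13.375.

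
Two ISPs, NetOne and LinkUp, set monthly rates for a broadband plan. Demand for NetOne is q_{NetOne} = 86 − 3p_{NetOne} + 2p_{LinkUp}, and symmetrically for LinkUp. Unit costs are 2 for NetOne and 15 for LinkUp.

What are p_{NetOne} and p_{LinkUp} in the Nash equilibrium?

NetOne's profit: π = (p_{NetOne} − 2)(86 − 3p_{NetOne} + 2p_{LinkUp}).
∂π/∂p_{NetOne} = 92 − 6p_{NetOne} + 2p_{LinkUp} = 0 ⇒ p_{NetOne} = 46/3 + (1/3)p_{LinkUp}.
Similarly p_{LinkUp} = 131/6 + (1/3)p_{NetOne}.
Solving the two reaction functions simultaneously: (1 − (1/3)(1/3))p_{NetOne} = 46/3 + (1/3)·(131/6), so (8/9)p_{NetOne} = 407/18 and p_{NetOne} = 25.4375.
Then p_{LinkUp} = 131/6 + (1/3)·25.4375 = 30.3125.

25.4375, 30.3125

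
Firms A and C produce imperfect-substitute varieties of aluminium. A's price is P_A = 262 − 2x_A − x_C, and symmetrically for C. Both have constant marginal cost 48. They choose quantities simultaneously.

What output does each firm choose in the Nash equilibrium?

Firm A's profit: π = x_A(262 − 2x_A − x_C) − 48x_A.
∂π/∂x_A = 214 − 4x_A − x_C = 0 ⇒ x_A = 53.5 − 0.25x_C.
The game is symmetric, so in equilibrium x_C = x_A: the reaction function gives 1.25x_A = 53.5, hence x_A = 42.8.

42.8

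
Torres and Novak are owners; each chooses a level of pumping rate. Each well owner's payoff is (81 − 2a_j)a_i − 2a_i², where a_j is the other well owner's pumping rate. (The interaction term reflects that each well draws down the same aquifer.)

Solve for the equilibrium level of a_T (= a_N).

Torres's payoff is (81 − 2a_N)a_T − 2a_T².
∂π/∂a_T = 81 − 2a_N − 4a_T = 0, so a_T = 20.25 − 0.5a_N.
The game is symmetric, so in equilibrium a_N = a_T: the reaction function gives 1.5a_T = 20.25, hence a_T = 13.5.

13.5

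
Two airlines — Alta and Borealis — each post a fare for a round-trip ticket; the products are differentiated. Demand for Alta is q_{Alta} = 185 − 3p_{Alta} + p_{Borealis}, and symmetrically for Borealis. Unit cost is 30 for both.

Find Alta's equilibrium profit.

Alta's profit: π = (p_{Alta} − 30)(185 − 3p_{Alta} + p_{Borealis}).
∂π/∂p_{Alta} = 275 − 6p_{Alta} + p_{Borealis} = 0 ⇒ p_{Alta} = 275/6 + (1/6)p_{Borealis}.
By symmetry p_{Borealis} = p_{Alta}; substituting into the reaction function, (5/6)p_{Alta} = 275/6 and p_{Alta} = 55.
q_{Alta} = 185 − 3·55 + 55 = 75.
Profit = (55 − 30)·75 = 1875.

1875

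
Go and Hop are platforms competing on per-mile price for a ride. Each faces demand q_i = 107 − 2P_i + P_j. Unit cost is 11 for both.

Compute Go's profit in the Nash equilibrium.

Go's profit: π = (P_{Go} − 11)(107 − 2P_{Go} + P_{Hop}).
∂π/∂P_{Go} = 129 − 4P_{Go} + P_{Hop} = 0 ⇒ P_{Go} = 32.25 + 0.25P_{Hop}.
Setting P_{Go} = P_{Hop} in the reaction function: P_{Go} = 32.25 + 0.25P_{Go}, so P_{Go} = 32.25 / 0.75 = 43.
q_{Go} = 107 − 2·43 + 43 = 64.
Profit = (43 − 11)·64 = 2048.

2048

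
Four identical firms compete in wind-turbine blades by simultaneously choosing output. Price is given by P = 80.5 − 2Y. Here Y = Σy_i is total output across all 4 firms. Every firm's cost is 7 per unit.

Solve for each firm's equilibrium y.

A representative firm's profit is π_i = y_i(80.5 − 2Y) − 7y_i, with Y = y_i + Σ_{j≠i} y_j.
First-order condition: 73.5 − 4y_i − 2Σ_{j≠i} y_j = 0.
In a symmetric equilibrium every firm chooses the same y, so Σ_{j≠i} y_j = 3y. The condition becomes 73.5 − 10y = 0, giving y = 73.5/10 = 7.35.

7.35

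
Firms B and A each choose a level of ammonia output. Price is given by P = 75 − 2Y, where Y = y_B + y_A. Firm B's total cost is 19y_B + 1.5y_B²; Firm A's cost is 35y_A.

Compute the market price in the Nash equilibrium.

49

Firm B's profit: π = y_B(75 − 2(y_B + y_A)) − 19y_B − 1.5y_B².
∂π/∂y_B = 56 − 7y_B − 2y_A = 0, so y_B = 8 − (2/7)y_A.
For A: ∂π/∂y_A = 40 − 4y_A − 2y_B = 0 ⇒ y_A = 10 − 0.5y_B.
Solving the two reaction functions simultaneously: (1 − (−2/7)(−0.5))y_B = 8 − (2/7)·10, so (6/7)y_B = 36/7 and y_B = 6.
Then y_A = 10 − 0.5·6 = 7.
Equilibrium price: P = 75 − 2·13 = 49.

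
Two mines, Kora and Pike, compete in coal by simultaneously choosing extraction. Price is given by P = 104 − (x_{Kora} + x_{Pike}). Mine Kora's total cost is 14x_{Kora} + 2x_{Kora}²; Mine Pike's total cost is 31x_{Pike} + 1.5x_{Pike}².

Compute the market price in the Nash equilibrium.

79

Mine Kora's profit: π = x_{Kora}(104 − (x_{Kora} + x_{Pike})) − 14x_{Kora} − 2x_{Kora}².
∂π/∂x_{Kora} = 90 − 6x_{Kora} − x_{Pike} = 0, so x_{Kora} = 15 − (1/6)x_{Pike}.
For Pike: ∂π/∂x_{Pike} = 73 − 5x_{Pike} − x_{Kora} = 0 ⇒ x_{Pike} = 14.6 − 0.2x_{Kora}.
Plugging x_{Pike} into Kora's best response: x_{Kora} = 15 − (1/6)(14.6 − 0.2x_{Kora}) ⇒ (29/30)x_{Kora} = 377/30, so x_{Kora} = 13.
Then x_{Pike} = 14.6 − 0.2·13 = 12.
Equilibrium price: P = 104 − 25 = 79.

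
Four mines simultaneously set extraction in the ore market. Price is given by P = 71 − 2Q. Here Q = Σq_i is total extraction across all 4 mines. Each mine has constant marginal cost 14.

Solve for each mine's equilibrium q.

5.7

A representative mine's profit is π_i = q_i(71 − 2Q) − 14q_i, with Q = q_i + Σ_{j≠i} q_j.
First-order condition: 57 − 4q_i − 2Σ_{j≠i} q_j = 0.
With identical mines, set every q_j = q: then 57 − 4q − 6q = 0, i.e. q = 57/10 = 5.7.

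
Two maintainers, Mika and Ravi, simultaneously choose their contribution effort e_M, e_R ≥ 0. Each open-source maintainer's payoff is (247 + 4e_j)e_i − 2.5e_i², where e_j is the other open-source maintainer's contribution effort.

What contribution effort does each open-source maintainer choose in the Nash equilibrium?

Mika's payoff is (247 + 4e_R)e_M − 2.5e_M².
∂π/∂e_M = 247 + 4e_R − 5e_M = 0, so e_M = 49.4 + 0.8e_R.
By symmetry e_R = e_M; substituting into the reaction function, 0.2e_M = 49.4 and e_M = 247.

247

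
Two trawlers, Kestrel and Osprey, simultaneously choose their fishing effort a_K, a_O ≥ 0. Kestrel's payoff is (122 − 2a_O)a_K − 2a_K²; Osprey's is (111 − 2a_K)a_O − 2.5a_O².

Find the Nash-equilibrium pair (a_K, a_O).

Expanding Kestrel's payoff: 122a_K − 2a_Oa_K − 2a_K².
∂π/∂a_K = 122 − 2a_O − 4a_K = 0, so a_K = 30.5 − 0.5a_O.
Likewise for Osprey: a_O = 22.2 − 0.4a_K.
Plugging a_O into Kestrel's best response: a_K = 30.5 − 0.5(22.2 − 0.4a_K) ⇒ 0.8a_K = 19.4, so a_K = 24.25.
Then a_O = 22.2 − 0.4·24.25 = 12.5.

24.25, 12.5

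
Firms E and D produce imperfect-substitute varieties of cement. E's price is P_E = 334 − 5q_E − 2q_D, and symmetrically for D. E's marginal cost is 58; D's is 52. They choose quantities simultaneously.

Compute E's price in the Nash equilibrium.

Firm E's profit: π = q_E(334 − 5q_E − 2q_D) − 58q_E.
∂π/∂q_E = 276 − 10q_E − 2q_D = 0 ⇒ q_E = 27.6 − 0.2q_D.
Similarly q_D = 28.2 − 0.2q_E.
Substituting the second reaction function into the first: q_E = 27.6 − 0.2(28.2 − 0.2q_E), which gives 0.96q_E = 21.96 ⇒ q_E = 22.875.
Then q_D = 28.2 − 0.2·22.875 = 23.625.
P_E = 334 − 5·22.875 − 2·23.625 = 172.375.

172.375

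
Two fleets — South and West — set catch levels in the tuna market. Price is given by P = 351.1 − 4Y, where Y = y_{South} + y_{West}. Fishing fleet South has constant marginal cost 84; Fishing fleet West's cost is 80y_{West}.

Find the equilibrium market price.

171.7

Fishing fleet South's profit: π = y_{South}(351.1 − 4(y_{South} + y_{West})) − 84y_{South}.
∂π/∂y_{South} = 267.1 − 8y_{South} − 4y_{West} = 0, so y_{South} = 33.3875 − 0.5y_{West}.
By the same steps for West: y_{West} = 33.8875 − 0.5y_{South}.
Substituting the second reaction function into the first: y_{South} = 33.3875 − 0.5(33.8875 − 0.5y_{South}), which gives 0.75y_{South} = 2631/160 ⇒ y_{South} = 21.925.
Then y_{West} = 33.8875 − 0.5·21.925 = 22.925.
Equilibrium price: P = 351.1 − 4·44.85 = 171.7.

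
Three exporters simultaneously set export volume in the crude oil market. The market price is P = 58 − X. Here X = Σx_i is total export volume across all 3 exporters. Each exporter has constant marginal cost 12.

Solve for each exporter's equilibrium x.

A representative exporter's profit is π_i = x_i(58 − X) − 12x_i, with X = x_i + Σ_{j≠i} x_j.
First-order condition: 46 − 2x_i − Σ_{j≠i} x_j = 0.
In a symmetric equilibrium every exporter chooses the same x, so Σ_{j≠i} x_j = 2x. The condition becomes 46 − 4x = 0, giving x = 46/4 = 11.5.

11.5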